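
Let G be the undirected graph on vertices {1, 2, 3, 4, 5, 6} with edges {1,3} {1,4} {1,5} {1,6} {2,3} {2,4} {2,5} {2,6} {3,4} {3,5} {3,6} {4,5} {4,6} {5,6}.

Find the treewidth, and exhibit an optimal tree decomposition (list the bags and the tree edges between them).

Treewidth 4.
One optimal decomposition is:
Bags: B1 = {2, 3, 4, 5, 6}  B2 = {1, 3, 4, 5, 6}
Tree: B1–B2

Every bag has size at most 5, so the width is 5 − 1 = 4 and tw(G) ≤ 4. Conversely, {1, 3, 4, 5, 6} is a clique of size 5, and the vertices of any clique must share a bag in every tree decomposition; so some bag has ≥ 5 vertices and tw(G) ≥ 4. The upper and lower bounds meet at 4, so that is the treewidth.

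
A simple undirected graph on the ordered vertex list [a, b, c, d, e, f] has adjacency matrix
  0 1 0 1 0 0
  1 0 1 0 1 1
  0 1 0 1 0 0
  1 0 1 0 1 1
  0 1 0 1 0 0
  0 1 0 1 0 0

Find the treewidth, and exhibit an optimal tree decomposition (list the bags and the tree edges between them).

Treewidth 2.
One optimal decomposition is:
Bags: B1 = {a, b, d}  B2 = {b, d, f}  B3 = {b, d, e}  B4 = {b, c, d}
Tree: B1–B2, B2–B3, B3–B4

The largest bag has 3 vertices, giving width 2; this decomposition certifies tw(G) ≤ 2. Since d–a–b–f–d is a cycle in G, G is not acyclic. Forests are exactly the graphs of treewidth ≤ 1, so tw(G) ≥ 2. Therefore the treewidth is 2.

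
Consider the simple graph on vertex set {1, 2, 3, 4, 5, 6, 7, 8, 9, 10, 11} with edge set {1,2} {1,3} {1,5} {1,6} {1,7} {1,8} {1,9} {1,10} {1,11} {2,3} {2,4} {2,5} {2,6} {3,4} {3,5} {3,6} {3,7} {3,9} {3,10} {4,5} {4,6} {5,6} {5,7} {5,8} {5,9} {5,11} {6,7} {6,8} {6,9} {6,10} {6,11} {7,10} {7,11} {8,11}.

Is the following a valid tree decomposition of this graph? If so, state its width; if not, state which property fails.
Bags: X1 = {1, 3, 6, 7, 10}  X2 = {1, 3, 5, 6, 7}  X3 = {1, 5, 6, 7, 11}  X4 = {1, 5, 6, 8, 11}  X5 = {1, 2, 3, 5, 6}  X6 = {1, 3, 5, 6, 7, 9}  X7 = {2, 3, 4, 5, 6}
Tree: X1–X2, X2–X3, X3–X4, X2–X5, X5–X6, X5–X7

No — bags containing vertex 7 are not connected in the tree.

A tree decomposition must satisfy three properties: every vertex lies in some bag; for every edge, both endpoints lie together in some bag; and for every vertex, the bags containing it form a connected subtree. Here bags containing vertex 7 are not connected in the tree, so the decomposition is invalid.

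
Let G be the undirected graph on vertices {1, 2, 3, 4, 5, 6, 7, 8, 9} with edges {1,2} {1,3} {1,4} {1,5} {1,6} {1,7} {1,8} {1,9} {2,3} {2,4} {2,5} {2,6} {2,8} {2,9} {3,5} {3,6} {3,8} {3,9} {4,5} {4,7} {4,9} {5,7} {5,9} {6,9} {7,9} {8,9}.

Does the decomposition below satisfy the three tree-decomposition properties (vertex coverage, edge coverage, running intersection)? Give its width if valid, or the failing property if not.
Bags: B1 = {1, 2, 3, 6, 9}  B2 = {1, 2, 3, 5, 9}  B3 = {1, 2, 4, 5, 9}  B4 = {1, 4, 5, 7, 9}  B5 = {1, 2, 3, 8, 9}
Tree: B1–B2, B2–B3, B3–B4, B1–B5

Yes; width 4.

Vertex coverage: the bags together contain {1, 2, 3, 4, 5, 6, 7, 8, 9}, the full vertex set. Edge coverage: each edge of G has both endpoints in at least one bag. Running intersection: for every vertex, the bags containing it form a connected subtree. All three properties hold, so this is a valid tree decomposition of width max|bag| − 1 = 4, and hence tw(G) ≤ 4.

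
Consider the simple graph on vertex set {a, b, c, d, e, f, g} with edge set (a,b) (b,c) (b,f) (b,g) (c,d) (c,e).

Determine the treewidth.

A width-1 tree decomposition is:
Bags: B1 = {b, c}  B2 = {b, g}  B3 = {c, d}  B4 = {a, b}  B5 = {c, e}  B6 = {b, f}
Tree: B1–B2, B1–B3, B1–B4, B1–B5, B4–B6
Each bag holds 2 vertices, so the decomposition has width 1, which upper-bounds the treewidth. Any graph with an edge has treewidth ≥ 1, and G has the edge c–b. Combining the bounds, tw(G) = 1.

1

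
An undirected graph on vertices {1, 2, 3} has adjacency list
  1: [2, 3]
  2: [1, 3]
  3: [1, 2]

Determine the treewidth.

A width-2 tree decomposition is:
Bags: B1 = {1, 2, 3}
Tree: (single bag)
With just one bag of size 3, the width is 3 − 1 = 2, so tw(G) ≤ 2. Conversely, {1, 2, 3} is a clique of size 3, and the vertices of any clique must share a bag in every tree decomposition; so some bag has ≥ 3 vertices and tw(G) ≥ 2. The upper and lower bounds meet at 2, so that is the treewidth.

2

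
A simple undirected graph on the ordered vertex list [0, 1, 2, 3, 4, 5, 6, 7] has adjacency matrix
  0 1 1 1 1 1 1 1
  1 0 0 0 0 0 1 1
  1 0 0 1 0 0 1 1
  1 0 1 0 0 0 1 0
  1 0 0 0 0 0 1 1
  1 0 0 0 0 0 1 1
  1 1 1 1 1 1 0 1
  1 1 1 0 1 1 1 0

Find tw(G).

A width-3 tree decomposition is:
Bags: B1 = {0, 4, 6, 7}  B2 = {0, 2, 6, 7}  B3 = {0, 1, 6, 7}  B4 = {0, 5, 6, 7}  B5 = {0, 2, 3, 6}
Tree: B1–B2, B1–B3, B1–B4, B2–B5
The largest bag has 4 vertices, giving width 3; this decomposition certifies tw(G) ≤ 3. On the other hand G contains the 4-clique {0, 2, 3, 6}. A clique must lie in a single bag of any decomposition, so no decomposition can have width below 3. Combining the bounds, tw(G) = 3.

3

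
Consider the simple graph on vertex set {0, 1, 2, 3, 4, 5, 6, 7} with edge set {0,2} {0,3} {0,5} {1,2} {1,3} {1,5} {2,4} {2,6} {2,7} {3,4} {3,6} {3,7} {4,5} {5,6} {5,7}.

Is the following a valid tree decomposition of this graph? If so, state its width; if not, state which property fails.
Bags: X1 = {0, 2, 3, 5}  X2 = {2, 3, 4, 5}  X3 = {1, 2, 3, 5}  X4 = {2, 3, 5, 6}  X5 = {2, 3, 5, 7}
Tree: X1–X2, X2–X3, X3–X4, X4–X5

Yes; width 3.

Vertex coverage: the bags together contain {0, 1, 2, 3, 4, 5, 6, 7}, the full vertex set. Edge coverage: each edge of G has both endpoints in at least one bag. Running intersection: for every vertex, the bags containing it form a connected subtree. All three properties hold, so this is a valid tree decomposition of width max|bag| − 1 = 3, and hence tw(G) ≤ 3.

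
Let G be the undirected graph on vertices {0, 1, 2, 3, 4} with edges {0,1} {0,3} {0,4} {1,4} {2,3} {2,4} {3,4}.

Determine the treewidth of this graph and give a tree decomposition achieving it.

Treewidth 2.
Bags: B1 = {0, 1, 4}  B2 = {0, 3, 4}  B3 = {2, 3, 4}
Tree: B1–B2, B2–B3

The largest bag has 3 vertices, giving width 2; this decomposition certifies tw(G) ≤ 2. Conversely, {0, 1, 4} is a clique of size 3, and the vertices of any clique must share a bag in every tree decomposition; so some bag has ≥ 3 vertices and tw(G) ≥ 2. Therefore the treewidth is 2.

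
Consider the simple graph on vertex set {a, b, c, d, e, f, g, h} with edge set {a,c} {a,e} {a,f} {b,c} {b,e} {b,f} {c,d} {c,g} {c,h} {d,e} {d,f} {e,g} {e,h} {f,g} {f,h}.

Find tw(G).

A width-3 tree decomposition is:
Bags: B1 = {a, c, e, f}  B2 = {c, e, f, h}  B3 = {b, c, e, f}  B4 = {c, d, e, f}  B5 = {c, e, f, g}
Tree: B1–B2, B2–B3, B3–B4, B4–B5
Every bag has size at most 4, so the width is 4 − 1 = 3 and tw(G) ≤ 3. For the lower bound: the 4 vertex sets {a,c}, {f,h}, {e}, {b} are disjoint, each induces a connected subgraph, and every pair is joined by at least one edge of G. Contracting each set to a single vertex therefore yields K_{4} as a minor, and since treewidth is minor-monotone, tw(G) ≥ tw(K_{4}) = 3. The upper and lower bounds meet at 3, so that is the treewidth.

3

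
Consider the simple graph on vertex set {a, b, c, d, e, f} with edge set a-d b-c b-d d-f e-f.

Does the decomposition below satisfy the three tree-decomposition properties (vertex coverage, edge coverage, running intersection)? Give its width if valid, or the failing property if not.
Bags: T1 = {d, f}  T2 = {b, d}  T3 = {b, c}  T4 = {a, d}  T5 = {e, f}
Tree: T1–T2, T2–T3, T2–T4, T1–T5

Checking the three conditions: (i) the bags cover all of {a, b, c, d, e, f}; (ii) for each edge, some bag contains both endpoints; (iii) the bags containing any fixed vertex form a subtree. All hold, so the decomposition is valid with width 2 − 1 = 1.

Yes; width 1.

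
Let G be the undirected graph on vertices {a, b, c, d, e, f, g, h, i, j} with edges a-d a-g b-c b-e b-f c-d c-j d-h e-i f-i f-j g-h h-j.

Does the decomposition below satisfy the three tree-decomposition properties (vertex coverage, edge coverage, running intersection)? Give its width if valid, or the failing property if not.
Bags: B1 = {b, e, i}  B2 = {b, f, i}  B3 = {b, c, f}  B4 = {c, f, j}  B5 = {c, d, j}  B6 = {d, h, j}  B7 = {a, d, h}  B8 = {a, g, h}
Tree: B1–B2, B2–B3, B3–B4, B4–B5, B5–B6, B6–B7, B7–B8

Vertex coverage: the bags together contain {a, b, c, d, e, f, g, h, i, j}, the full vertex set. Edge coverage: each edge of G has both endpoints in at least one bag. Running intersection: for every vertex, the bags containing it form a connected subtree. All three properties hold, so this is a valid tree decomposition of width max|bag| − 1 = 2, and hence tw(G) ≤ 2.

Yes; width 2.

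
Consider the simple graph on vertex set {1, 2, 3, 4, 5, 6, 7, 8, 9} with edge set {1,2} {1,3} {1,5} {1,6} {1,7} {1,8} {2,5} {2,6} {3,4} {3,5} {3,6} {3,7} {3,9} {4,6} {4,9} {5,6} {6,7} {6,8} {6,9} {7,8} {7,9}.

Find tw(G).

3

A width-3 tree decomposition is:
Bags: B1 = {1, 3, 6, 7}  B2 = {1, 6, 7, 8}  B3 = {1, 3, 5, 6}  B4 = {1, 2, 5, 6}  B5 = {3, 6, 7, 9}  B6 = {3, 4, 6, 9}
Tree: B1–B2, B1–B3, B3–B4, B1–B5, B5–B6
The largest bag has 4 vertices, giving width 3; this decomposition certifies tw(G) ≤ 3. Conversely, {1, 6, 7, 8} is a clique of size 4, and the vertices of any clique must share a bag in every tree decomposition; so some bag has ≥ 4 vertices and tw(G) ≥ 3. Combining the bounds, tw(G) = 3.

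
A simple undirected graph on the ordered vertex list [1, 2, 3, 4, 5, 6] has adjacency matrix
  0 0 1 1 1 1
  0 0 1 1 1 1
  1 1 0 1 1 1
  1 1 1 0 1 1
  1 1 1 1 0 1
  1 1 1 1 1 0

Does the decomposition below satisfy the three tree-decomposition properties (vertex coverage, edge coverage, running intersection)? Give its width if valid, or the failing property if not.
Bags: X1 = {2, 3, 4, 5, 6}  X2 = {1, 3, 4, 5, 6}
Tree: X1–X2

Vertex coverage: the bags together contain {1, 2, 3, 4, 5, 6}, the full vertex set. Edge coverage: each edge of G has both endpoints in at least one bag. Running intersection: for every vertex, the bags containing it form a connected subtree. All three properties hold, so this is a valid tree decomposition of width max|bag| − 1 = 4, and hence tw(G) ≤ 4.

Yes; width 4.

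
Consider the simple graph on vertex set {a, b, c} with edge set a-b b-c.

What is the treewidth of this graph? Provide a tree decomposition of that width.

Each bag holds 2 vertices, so the decomposition has width 1, which upper-bounds the treewidth. Any graph with an edge has treewidth ≥ 1, and G has the edge b–a. Combining the bounds, tw(G) = 1.

Treewidth 1.
Bags: B1 = {a, b}  B2 = {b, c}
Tree: B1–B2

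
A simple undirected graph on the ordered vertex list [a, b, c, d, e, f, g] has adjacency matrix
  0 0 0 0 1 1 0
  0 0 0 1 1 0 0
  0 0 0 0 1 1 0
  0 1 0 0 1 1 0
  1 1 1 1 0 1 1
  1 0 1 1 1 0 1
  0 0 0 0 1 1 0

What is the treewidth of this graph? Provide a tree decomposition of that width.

Each bag holds 3 vertices, so the decomposition has width 2, which upper-bounds the treewidth. Conversely, {d, e, f} is a clique of size 3, and the vertices of any clique must share a bag in every tree decomposition; so some bag has ≥ 3 vertices and tw(G) ≥ 2. Combining the bounds, tw(G) = 2.

Treewidth 2.
One optimal decomposition is:
Bags: B1 = {d, e, f}  B2 = {a, e, f}  B3 = {e, f, g}  B4 = {c, e, f}  B5 = {b, d, e}
Tree: B1–B2, B1–B3, B2–B4, B1–B5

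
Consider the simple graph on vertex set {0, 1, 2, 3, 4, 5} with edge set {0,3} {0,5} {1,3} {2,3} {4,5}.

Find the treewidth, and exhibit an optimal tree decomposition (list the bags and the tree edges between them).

Treewidth 1.
One such decomposition:
Bags: B1 = {1, 3}  B2 = {0, 3}  B3 = {2, 3}  B4 = {0, 5}  B5 = {4, 5}
Tree: B1–B2, B1–B3, B2–B4, B4–B5

Every bag has size at most 2, so the width is 2 − 1 = 1 and tw(G) ≤ 1. G has an edge, so its treewidth is at least 1. The upper and lower bounds meet at 1, so that is the treewidth.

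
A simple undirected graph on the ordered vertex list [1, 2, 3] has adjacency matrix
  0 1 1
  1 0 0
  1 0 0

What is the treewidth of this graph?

A width-1 tree decomposition is:
Bags: B1 = {1, 2}  B2 = {1, 3}
Tree: B1–B2
The largest bag has 2 vertices, giving width 1; this decomposition certifies tw(G) ≤ 1. G has an edge, so its treewidth is at least 1. Therefore the treewidth is 1.

1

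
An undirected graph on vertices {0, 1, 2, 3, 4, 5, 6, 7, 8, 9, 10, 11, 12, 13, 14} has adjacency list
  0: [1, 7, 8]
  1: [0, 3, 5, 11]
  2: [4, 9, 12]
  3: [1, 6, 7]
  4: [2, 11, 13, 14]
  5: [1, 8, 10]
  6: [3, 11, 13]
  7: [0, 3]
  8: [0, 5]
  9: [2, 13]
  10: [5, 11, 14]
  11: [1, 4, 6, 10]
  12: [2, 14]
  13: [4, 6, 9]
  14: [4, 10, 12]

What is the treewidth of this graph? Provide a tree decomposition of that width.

Treewidth 3.
Bags: B1 = {0, 3, 7, 8}  B2 = {0, 1, 3, 8}  B3 = {1, 3, 5, 8}  B4 = {1, 3, 5, 6}  B5 = {1, 5, 6, 11}  B6 = {5, 6, 10, 11}  B7 = {6, 10, 11, 13}  B8 = {4, 10, 11, 13}  B9 = {4, 10, 13, 14}  B10 = {4, 9, 13, 14}  B11 = {2, 4, 9, 14}  B12 = {2, 9, 12, 14}
Tree: B1–B2, B2–B3, B3–B4, B4–B5, B5–B6, B6–B7, B7–B8, B8–B9, B9–B10, B10–B11, B11–B12

Each bag holds 4 vertices, so the decomposition has width 3, which upper-bounds the treewidth. For the lower bound: the 4 vertex sets {0,7,8}, {3}, {1}, {5,6,10,11} are disjoint, each induces a connected subgraph, and every pair is joined by at least one edge of G. Contracting each set to a single vertex therefore yields K_{4} as a minor, and since treewidth is minor-monotone, tw(G) ≥ tw(K_{4}) = 3. Therefore the treewidth is 3.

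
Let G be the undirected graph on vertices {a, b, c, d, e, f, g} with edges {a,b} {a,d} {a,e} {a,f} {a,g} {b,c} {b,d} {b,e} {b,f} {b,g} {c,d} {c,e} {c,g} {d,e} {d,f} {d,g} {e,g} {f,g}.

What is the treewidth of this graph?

A width-4 tree decomposition is:
Bags: B1 = {a, b, d, e, g}  B2 = {b, c, d, e, g}  B3 = {a, b, d, f, g}
Tree: B1–B2, B1–B3
Every bag has size at most 5, so the width is 5 − 1 = 4 and tw(G) ≤ 4. Conversely, {b, c, d, e, g} is a clique of size 5, and the vertices of any clique must share a bag in every tree decomposition; so some bag has ≥ 5 vertices and tw(G) ≥ 4. Hence tw(G) = 4 exactly.

4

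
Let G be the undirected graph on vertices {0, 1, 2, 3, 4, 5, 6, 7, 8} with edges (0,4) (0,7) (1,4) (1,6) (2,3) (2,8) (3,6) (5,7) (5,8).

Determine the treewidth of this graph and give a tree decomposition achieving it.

The largest bag has 3 vertices, giving width 2; this decomposition certifies tw(G) ≤ 2. For the lower bound, G contains the cycle 3–2–8–5–7–0–4–1–6–3, so G is not a forest; only forests have treewidth ≤ 1, hence tw(G) ≥ 2. Therefore the treewidth is 2.

Treewidth 2.
One optimal decomposition is:
Bags: B1 = {2, 3, 8}  B2 = {3, 5, 8}  B3 = {3, 5, 7}  B4 = {0, 3, 7}  B5 = {0, 3, 4}  B6 = {1, 3, 4}  B7 = {1, 3, 6}
Tree: B1–B2, B2–B3, B3–B4, B4–B5, B5–B6, B6–B7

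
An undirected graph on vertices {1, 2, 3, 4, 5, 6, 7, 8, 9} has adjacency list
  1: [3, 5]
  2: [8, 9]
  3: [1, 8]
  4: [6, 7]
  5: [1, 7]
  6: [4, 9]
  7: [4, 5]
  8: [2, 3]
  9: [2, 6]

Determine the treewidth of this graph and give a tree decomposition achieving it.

Treewidth 2.
Bags: B1 = {1, 3, 5}  B2 = {3, 5, 8}  B3 = {2, 5, 8}  B4 = {2, 5, 9}  B5 = {5, 6, 9}  B6 = {4, 5, 6}  B7 = {4, 5, 7}
Tree: B1–B2, B2–B3, B3–B4, B4–B5, B5–B6, B6–B7

Every bag has size at most 3, so the width is 3 − 1 = 2 and tw(G) ≤ 2. For the lower bound, G contains the cycle 5–1–3–8–2–9–6–4–7–5, so G is not a forest; only forests have treewidth ≤ 1, hence tw(G) ≥ 2. The upper and lower bounds meet at 2, so that is the treewidth.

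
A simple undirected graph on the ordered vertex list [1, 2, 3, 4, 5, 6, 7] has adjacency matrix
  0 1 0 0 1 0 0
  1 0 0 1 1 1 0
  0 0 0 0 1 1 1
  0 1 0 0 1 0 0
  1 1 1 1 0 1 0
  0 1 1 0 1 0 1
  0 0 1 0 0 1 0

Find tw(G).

2

A width-2 tree decomposition is:
Bags: B1 = {1, 2, 5}  B2 = {2, 5, 6}  B3 = {3, 5, 6}  B4 = {3, 6, 7}  B5 = {2, 4, 5}
Tree: B1–B2, B2–B3, B3–B4, B1–B5
Each bag holds 3 vertices, so the decomposition has width 2, which upper-bounds the treewidth. Conversely, {1, 2, 5} is a clique of size 3, and the vertices of any clique must share a bag in every tree decomposition; so some bag has ≥ 3 vertices and tw(G) ≥ 2. The upper and lower bounds meet at 2, so that is the treewidth.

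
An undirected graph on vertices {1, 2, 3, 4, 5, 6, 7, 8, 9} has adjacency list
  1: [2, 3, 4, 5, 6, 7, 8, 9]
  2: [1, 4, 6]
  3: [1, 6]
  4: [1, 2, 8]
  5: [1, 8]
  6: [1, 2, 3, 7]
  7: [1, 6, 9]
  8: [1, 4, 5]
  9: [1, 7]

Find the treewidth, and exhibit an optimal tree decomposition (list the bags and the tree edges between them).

Treewidth 2.
One optimal decomposition is:
Bags: B1 = {1, 2, 6}  B2 = {1, 6, 7}  B3 = {1, 2, 4}  B4 = {1, 4, 8}  B5 = {1, 5, 8}  B6 = {1, 7, 9}  B7 = {1, 3, 6}
Tree: B1–B2, B1–B3, B3–B4, B4–B5, B2–B6, B2–B7

The largest bag has 3 vertices, giving width 2; this decomposition certifies tw(G) ≤ 2. Conversely, {1, 4, 8} is a clique of size 3, and the vertices of any clique must share a bag in every tree decomposition; so some bag has ≥ 3 vertices and tw(G) ≥ 2. The upper and lower bounds meet at 2, so that is the treewidth.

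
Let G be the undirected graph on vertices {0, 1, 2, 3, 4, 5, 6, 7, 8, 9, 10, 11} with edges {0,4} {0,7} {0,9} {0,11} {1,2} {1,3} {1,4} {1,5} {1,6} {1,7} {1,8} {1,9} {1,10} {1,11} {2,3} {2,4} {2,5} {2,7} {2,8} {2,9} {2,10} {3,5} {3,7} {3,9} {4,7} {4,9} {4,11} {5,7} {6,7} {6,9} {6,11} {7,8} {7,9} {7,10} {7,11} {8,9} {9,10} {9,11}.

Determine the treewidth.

A width-4 tree decomposition is:
Bags: B1 = {1, 2, 3, 5, 7}  B2 = {1, 2, 3, 7, 9}  B3 = {1, 2, 4, 7, 9}  B4 = {1, 2, 7, 8, 9}  B5 = {1, 2, 7, 9, 10}  B6 = {1, 4, 7, 9, 11}  B7 = {1, 6, 7, 9, 11}  B8 = {0, 4, 7, 9, 11}
Tree: B1–B2, B2–B3, B2–B4, B2–B5, B3–B6, B6–B7, B6–B8
Every bag has size at most 5, so the width is 5 − 1 = 4 and tw(G) ≤ 4. Conversely, {0, 4, 7, 9, 11} is a clique of size 5, and the vertices of any clique must share a bag in every tree decomposition; so some bag has ≥ 5 vertices and tw(G) ≥ 4. Combining the bounds, tw(G) = 4.

4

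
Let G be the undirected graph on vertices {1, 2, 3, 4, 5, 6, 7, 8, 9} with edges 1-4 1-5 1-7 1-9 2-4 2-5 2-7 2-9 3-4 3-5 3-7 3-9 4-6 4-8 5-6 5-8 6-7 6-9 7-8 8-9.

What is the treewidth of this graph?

4

A width-4 tree decomposition is:
Bags: B1 = {1, 4, 5, 7, 9}  B2 = {3, 4, 5, 7, 9}  B3 = {2, 4, 5, 7, 9}  B4 = {4, 5, 7, 8, 9}  B5 = {4, 5, 6, 7, 9}
Tree: B1–B2, B2–B3, B3–B4, B4–B5
Every bag has size at most 5, so the width is 5 − 1 = 4 and tw(G) ≤ 4. For the lower bound: the 5 vertex sets {1,5}, {3,9}, {2,4}, {7}, {8} are disjoint, each induces a connected subgraph, and every pair is joined by at least one edge of G. Contracting each set to a single vertex therefore yields K_{5} as a minor, and since treewidth is minor-monotone, tw(G) ≥ tw(K_{5}) = 4. The upper and lower bounds meet at 4, so that is the treewidth.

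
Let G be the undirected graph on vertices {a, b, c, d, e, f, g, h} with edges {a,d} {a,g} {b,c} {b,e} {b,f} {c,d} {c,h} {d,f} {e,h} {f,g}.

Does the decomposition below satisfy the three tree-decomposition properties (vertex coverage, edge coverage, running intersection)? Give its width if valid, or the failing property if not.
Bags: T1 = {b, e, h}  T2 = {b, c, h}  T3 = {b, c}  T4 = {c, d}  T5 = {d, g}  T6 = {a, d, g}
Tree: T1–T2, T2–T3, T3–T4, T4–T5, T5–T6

No — vertex f appears in no bag.

A tree decomposition must satisfy three properties: every vertex lies in some bag; for every edge, both endpoints lie together in some bag; and for every vertex, the bags containing it form a connected subtree. Here vertex f appears in no bag, so the decomposition is invalid.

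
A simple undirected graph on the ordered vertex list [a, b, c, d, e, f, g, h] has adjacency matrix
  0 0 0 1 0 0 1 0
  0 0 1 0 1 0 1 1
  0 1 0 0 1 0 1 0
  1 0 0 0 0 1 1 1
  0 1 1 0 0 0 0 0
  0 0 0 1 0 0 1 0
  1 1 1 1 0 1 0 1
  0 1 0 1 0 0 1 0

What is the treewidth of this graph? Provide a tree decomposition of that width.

Treewidth 2.
One such decomposition:
Bags: B1 = {b, g, h}  B2 = {b, c, g}  B3 = {b, c, e}  B4 = {d, g, h}  B5 = {d, f, g}  B6 = {a, d, g}
Tree: B1–B2, B2–B3, B1–B4, B4–B5, B4–B6

The largest bag has 3 vertices, giving width 2; this decomposition certifies tw(G) ≤ 2. For the lower bound, the 3 vertices {d, g, h} are pairwise adjacent, and any tree decomposition puts a clique entirely inside one bag — forcing width ≥ 2. Hence tw(G) = 2 exactly.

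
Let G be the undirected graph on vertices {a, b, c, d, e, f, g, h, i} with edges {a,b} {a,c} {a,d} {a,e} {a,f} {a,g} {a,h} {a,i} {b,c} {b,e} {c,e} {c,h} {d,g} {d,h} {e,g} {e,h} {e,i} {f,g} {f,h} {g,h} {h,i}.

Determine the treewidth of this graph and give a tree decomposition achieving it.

Treewidth 3.
One optimal decomposition is:
Bags: B1 = {a, e, g, h}  B2 = {a, c, e, h}  B3 = {a, e, h, i}  B4 = {a, f, g, h}  B5 = {a, b, c, e}  B6 = {a, d, g, h}
Tree: B1–B2, B1–B3, B1–B4, B2–B5, B1–B6

Each bag holds 4 vertices, so the decomposition has width 3, which upper-bounds the treewidth. On the other hand G contains the 4-clique {a, d, g, h}. A clique must lie in a single bag of any decomposition, so no decomposition can have width below 3. Therefore the treewidth is 3.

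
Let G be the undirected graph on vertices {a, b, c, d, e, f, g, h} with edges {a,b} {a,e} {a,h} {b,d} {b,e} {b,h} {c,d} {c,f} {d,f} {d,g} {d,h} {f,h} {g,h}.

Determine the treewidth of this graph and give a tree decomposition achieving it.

Treewidth 2.
One optimal decomposition is:
Bags: B1 = {b, d, h}  B2 = {d, f, h}  B3 = {c, d, f}  B4 = {a, b, h}  B5 = {d, g, h}  B6 = {a, b, e}
Tree: B1–B2, B2–B3, B1–B4, B1–B5, B4–B6

The largest bag has 3 vertices, giving width 2; this decomposition certifies tw(G) ≤ 2. Conversely, {d, g, h} is a clique of size 3, and the vertices of any clique must share a bag in every tree decomposition; so some bag has ≥ 3 vertices and tw(G) ≥ 2. Hence tw(G) = 2 exactly.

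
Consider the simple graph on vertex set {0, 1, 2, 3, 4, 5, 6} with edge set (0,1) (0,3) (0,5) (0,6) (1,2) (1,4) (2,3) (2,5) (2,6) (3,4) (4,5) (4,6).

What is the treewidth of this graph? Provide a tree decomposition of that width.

Every bag has size at most 4, so the width is 4 − 1 = 3 and tw(G) ≤ 3. For the lower bound: the 4 vertex sets {2,6}, {3,4}, {0}, {5} are disjoint, each induces a connected subgraph, and every pair is joined by at least one edge of G. Contracting each set to a single vertex therefore yields K_{4} as a minor, and since treewidth is minor-monotone, tw(G) ≥ tw(K_{4}) = 3. The upper and lower bounds meet at 3, so that is the treewidth.

Treewidth 3.
Bags: B1 = {0, 2, 4, 6}  B2 = {0, 2, 3, 4}  B3 = {0, 2, 4, 5}  B4 = {0, 1, 2, 4}
Tree: B1–B2, B2–B3, B3–B4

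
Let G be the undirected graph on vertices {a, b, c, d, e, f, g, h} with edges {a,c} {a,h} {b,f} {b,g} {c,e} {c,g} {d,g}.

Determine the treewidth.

A width-1 tree decomposition is:
Bags: B1 = {a, c}  B2 = {c, g}  B3 = {d, g}  B4 = {b, g}  B5 = {b, f}  B6 = {a, h}  B7 = {c, e}
Tree: B1–B2, B2–B3, B3–B4, B4–B5, B1–B6, B1–B7
The largest bag has 2 vertices, giving width 1; this decomposition certifies tw(G) ≤ 1. G has an edge, so its treewidth is at least 1. The upper and lower bounds meet at 1, so that is the treewidth.

1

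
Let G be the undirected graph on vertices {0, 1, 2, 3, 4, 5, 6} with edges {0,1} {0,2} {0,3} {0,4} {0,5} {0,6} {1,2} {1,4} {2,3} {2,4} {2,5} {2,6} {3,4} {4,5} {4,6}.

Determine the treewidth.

3

A width-3 tree decomposition is:
Bags: B1 = {0, 2, 4, 5}  B2 = {0, 2, 3, 4}  B3 = {0, 2, 4, 6}  B4 = {0, 1, 2, 4}
Tree: B1–B2, B2–B3, B3–B4
The largest bag has 4 vertices, giving width 3; this decomposition certifies tw(G) ≤ 3. Conversely, {0, 1, 2, 4} is a clique of size 4, and the vertices of any clique must share a bag in every tree decomposition; so some bag has ≥ 4 vertices and tw(G) ≥ 3. Therefore the treewidth is 3.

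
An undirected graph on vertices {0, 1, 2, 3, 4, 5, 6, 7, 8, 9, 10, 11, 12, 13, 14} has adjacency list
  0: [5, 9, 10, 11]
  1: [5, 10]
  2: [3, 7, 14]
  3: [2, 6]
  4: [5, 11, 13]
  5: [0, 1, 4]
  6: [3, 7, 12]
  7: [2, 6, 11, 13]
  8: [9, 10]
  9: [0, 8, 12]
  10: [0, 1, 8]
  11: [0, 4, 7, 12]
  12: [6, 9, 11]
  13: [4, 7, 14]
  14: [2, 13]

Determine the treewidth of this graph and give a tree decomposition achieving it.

Every bag has size at most 4, so the width is 4 − 1 = 3 and tw(G) ≤ 3. For the lower bound: the 4 vertex sets {1,8,10}, {9}, {0}, {4,5,11,12} are disjoint, each induces a connected subgraph, and every pair is joined by at least one edge of G. Contracting each set to a single vertex therefore yields K_{4} as a minor, and since treewidth is minor-monotone, tw(G) ≥ tw(K_{4}) = 3. Hence tw(G) = 3 exactly.

Treewidth 3.
One such decomposition:
Bags: B1 = {1, 8, 9, 10}  B2 = {0, 1, 9, 10}  B3 = {0, 1, 5, 9}  B4 = {0, 5, 9, 12}  B5 = {0, 5, 11, 12}  B6 = {4, 5, 11, 12}  B7 = {4, 6, 11, 12}  B8 = {4, 6, 7, 11}  B9 = {4, 6, 7, 13}  B10 = {3, 6, 7, 13}  B11 = {2, 3, 7, 13}  B12 = {2, 3, 13, 14}
Tree: B1–B2, B2–B3, B3–B4, B4–B5, B5–B6, B6–B7, B7–B8, B8–B9, B9–B10, B10–B11, B11–B12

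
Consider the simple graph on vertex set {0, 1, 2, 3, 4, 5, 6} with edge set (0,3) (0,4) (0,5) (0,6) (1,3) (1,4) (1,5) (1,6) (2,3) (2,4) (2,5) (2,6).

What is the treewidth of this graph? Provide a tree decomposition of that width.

Treewidth 3.
One such decomposition:
Bags: B1 = {0, 1, 2, 5}  B2 = {0, 1, 2, 4}  B3 = {0, 1, 2, 6}  B4 = {0, 1, 2, 3}
Tree: B1–B2, B2–B3, B3–B4

The largest bag has 4 vertices, giving width 3; this decomposition certifies tw(G) ≤ 3. For the lower bound: the 4 vertex sets {2,5}, {0,4}, {1}, {6} are disjoint, each induces a connected subgraph, and every pair is joined by at least one edge of G. Contracting each set to a single vertex therefore yields K_{4} as a minor, and since treewidth is minor-monotone, tw(G) ≥ tw(K_{4}) = 3. The upper and lower bounds meet at 3, so that is the treewidth.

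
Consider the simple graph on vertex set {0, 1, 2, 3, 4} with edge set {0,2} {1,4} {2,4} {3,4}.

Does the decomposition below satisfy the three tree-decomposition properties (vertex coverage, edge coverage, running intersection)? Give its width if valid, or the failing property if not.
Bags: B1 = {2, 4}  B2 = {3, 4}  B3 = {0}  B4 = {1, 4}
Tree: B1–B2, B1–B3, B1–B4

No — edge (2,0) lies in no bag.

A tree decomposition must satisfy three properties: every vertex lies in some bag; for every edge, both endpoints lie together in some bag; and for every vertex, the bags containing it form a connected subtree. Here edge (2,0) lies in no bag, so the decomposition is invalid.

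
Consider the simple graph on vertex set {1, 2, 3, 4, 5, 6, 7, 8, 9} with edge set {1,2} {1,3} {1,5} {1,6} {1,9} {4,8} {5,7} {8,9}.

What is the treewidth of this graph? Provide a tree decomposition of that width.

The largest bag has 2 vertices, giving width 1; this decomposition certifies tw(G) ≤ 1. G has an edge, so its treewidth is at least 1. Combining the bounds, tw(G) = 1.

Treewidth 1.
One such decomposition:
Bags: B1 = {1, 9}  B2 = {1, 6}  B3 = {1, 5}  B4 = {5, 7}  B5 = {1, 2}  B6 = {8, 9}  B7 = {4, 8}  B8 = {1, 3}
Tree: B1–B2, B1–B3, B3–B4, B3–B5, B1–B6, B6–B7, B5–B8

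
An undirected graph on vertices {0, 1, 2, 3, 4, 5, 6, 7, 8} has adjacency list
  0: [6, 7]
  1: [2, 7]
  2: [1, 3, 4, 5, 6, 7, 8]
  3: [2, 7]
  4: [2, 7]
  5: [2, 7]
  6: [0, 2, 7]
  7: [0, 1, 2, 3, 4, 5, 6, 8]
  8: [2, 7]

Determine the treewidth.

A width-2 tree decomposition is:
Bags: B1 = {2, 3, 7}  B2 = {2, 6, 7}  B3 = {0, 6, 7}  B4 = {1, 2, 7}  B5 = {2, 5, 7}  B6 = {2, 4, 7}  B7 = {2, 7, 8}
Tree: B1–B2, B2–B3, B2–B4, B2–B5, B1–B6, B5–B7
Each bag holds 3 vertices, so the decomposition has width 2, which upper-bounds the treewidth. Conversely, {0, 6, 7} is a clique of size 3, and the vertices of any clique must share a bag in every tree decomposition; so some bag has ≥ 3 vertices and tw(G) ≥ 2. The upper and lower bounds meet at 2, so that is the treewidth.

2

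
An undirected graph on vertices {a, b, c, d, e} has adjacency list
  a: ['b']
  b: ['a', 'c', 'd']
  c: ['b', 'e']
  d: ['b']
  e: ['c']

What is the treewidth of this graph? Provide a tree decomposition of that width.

Treewidth 1.
Bags: B1 = {a, b}  B2 = {b, c}  B3 = {b, d}  B4 = {c, e}
Tree: B1–B2, B1–B3, B2–B4

Every bag has size at most 2, so the width is 2 − 1 = 1 and tw(G) ≤ 1. Any graph with an edge has treewidth ≥ 1, and G has the edge a–b. Hence tw(G) = 1 exactly.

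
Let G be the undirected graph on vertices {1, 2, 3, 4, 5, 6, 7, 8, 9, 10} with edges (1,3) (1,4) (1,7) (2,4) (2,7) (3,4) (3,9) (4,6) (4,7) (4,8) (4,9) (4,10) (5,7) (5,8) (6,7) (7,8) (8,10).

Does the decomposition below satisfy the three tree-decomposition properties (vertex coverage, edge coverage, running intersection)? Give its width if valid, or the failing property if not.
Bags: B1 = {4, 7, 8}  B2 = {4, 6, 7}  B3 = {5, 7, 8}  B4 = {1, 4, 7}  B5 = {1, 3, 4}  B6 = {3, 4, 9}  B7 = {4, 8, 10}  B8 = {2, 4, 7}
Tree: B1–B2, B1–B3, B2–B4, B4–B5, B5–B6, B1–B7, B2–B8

Yes; width 2.

Checking the three conditions: (i) the bags cover all of {1, 2, 3, 4, 5, 6, 7, 8, 9, 10}; (ii) for each edge, some bag contains both endpoints; (iii) the bags containing any fixed vertex form a subtree. All hold, so the decomposition is valid with width 3 − 1 = 2.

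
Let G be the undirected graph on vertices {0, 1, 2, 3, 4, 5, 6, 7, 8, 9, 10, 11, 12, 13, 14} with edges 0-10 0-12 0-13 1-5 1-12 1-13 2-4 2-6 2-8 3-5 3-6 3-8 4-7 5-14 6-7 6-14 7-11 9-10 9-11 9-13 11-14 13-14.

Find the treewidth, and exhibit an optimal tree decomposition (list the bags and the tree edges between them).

Treewidth 3.
Bags: B1 = {0, 9, 10, 12}  B2 = {0, 9, 12, 13}  B3 = {1, 9, 12, 13}  B4 = {1, 9, 11, 13}  B5 = {1, 11, 13, 14}  B6 = {1, 5, 11, 14}  B7 = {5, 7, 11, 14}  B8 = {5, 6, 7, 14}  B9 = {3, 5, 6, 7}  B10 = {3, 4, 6, 7}  B11 = {2, 3, 4, 6}  B12 = {2, 3, 4, 8}
Tree: B1–B2, B2–B3, B3–B4, B4–B5, B5–B6, B6–B7, B7–B8, B8–B9, B9–B10, B10–B11, B11–B12

Each bag holds 4 vertices, so the decomposition has width 3, which upper-bounds the treewidth. For the lower bound: the 4 vertex sets {0,10,12}, {9}, {13}, {1,5,11,14} are disjoint, each induces a connected subgraph, and every pair is joined by at least one edge of G. Contracting each set to a single vertex therefore yields K_{4} as a minor, and since treewidth is minor-monotone, tw(G) ≥ tw(K_{4}) = 3. Therefore the treewidth is 3.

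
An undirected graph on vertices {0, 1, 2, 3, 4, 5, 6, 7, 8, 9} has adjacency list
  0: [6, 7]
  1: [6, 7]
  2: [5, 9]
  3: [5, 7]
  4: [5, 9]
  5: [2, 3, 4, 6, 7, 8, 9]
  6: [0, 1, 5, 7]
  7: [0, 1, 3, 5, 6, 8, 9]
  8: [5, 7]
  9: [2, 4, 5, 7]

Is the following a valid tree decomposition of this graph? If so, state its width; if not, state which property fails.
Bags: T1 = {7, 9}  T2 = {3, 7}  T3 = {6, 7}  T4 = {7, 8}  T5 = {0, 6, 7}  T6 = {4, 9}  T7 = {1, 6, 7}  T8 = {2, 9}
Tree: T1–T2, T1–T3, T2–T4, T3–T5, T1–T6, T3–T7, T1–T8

A tree decomposition must satisfy three properties: every vertex lies in some bag; for every edge, both endpoints lie together in some bag; and for every vertex, the bags containing it form a connected subtree. Here vertex 5 appears in no bag, so the decomposition is invalid.

No — vertex 5 appears in no bag.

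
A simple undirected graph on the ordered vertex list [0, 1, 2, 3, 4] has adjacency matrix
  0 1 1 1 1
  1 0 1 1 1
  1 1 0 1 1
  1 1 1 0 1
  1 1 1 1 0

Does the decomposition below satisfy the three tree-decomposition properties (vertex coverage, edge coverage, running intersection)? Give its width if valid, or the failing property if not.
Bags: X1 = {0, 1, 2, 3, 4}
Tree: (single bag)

Checking the three conditions: (i) the bags cover all of {0, 1, 2, 3, 4}; (ii) for each edge, some bag contains both endpoints; (iii) the bags containing any fixed vertex form a subtree. All hold, so the decomposition is valid with width 5 − 1 = 4.

Yes; width 4.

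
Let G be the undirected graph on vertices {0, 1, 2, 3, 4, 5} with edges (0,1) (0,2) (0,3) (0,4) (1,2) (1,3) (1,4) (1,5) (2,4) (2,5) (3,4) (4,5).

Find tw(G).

A width-3 tree decomposition is:
Bags: B1 = {0, 1, 2, 4}  B2 = {0, 1, 3, 4}  B3 = {1, 2, 4, 5}
Tree: B1–B2, B1–B3
Each bag holds 4 vertices, so the decomposition has width 3, which upper-bounds the treewidth. For the lower bound, the 4 vertices {0, 1, 2, 4} are pairwise adjacent, and any tree decomposition puts a clique entirely inside one bag — forcing width ≥ 3. Combining the bounds, tw(G) = 3.

3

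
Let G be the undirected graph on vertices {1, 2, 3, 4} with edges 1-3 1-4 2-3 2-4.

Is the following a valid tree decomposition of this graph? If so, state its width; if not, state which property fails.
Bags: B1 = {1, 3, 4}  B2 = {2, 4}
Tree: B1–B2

A tree decomposition must satisfy three properties: every vertex lies in some bag; for every edge, both endpoints lie together in some bag; and for every vertex, the bags containing it form a connected subtree. Here edge (3,2) lies in no bag, so the decomposition is invalid.

No — edge (3,2) lies in no bag.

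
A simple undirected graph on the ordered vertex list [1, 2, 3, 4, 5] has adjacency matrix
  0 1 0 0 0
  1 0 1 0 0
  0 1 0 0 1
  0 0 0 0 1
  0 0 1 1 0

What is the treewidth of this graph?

A width-1 tree decomposition is:
Bags: B1 = {4, 5}  B2 = {3, 5}  B3 = {2, 3}  B4 = {1, 2}
Tree: B1–B2, B2–B3, B3–B4
Every bag has size at most 2, so the width is 2 − 1 = 1 and tw(G) ≤ 1. G has an edge, so its treewidth is at least 1. The upper and lower bounds meet at 1, so that is the treewidth.

1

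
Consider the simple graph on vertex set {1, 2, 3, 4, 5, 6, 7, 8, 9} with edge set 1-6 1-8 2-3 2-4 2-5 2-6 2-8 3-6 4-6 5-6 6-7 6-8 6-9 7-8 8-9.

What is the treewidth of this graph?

2

A width-2 tree decomposition is:
Bags: B1 = {6, 7, 8}  B2 = {2, 6, 8}  B3 = {2, 3, 6}  B4 = {6, 8, 9}  B5 = {1, 6, 8}  B6 = {2, 4, 6}  B7 = {2, 5, 6}
Tree: B1–B2, B2–B3, B2–B4, B4–B5, B3–B6, B3–B7
The largest bag has 3 vertices, giving width 2; this decomposition certifies tw(G) ≤ 2. Conversely, {1, 6, 8} is a clique of size 3, and the vertices of any clique must share a bag in every tree decomposition; so some bag has ≥ 3 vertices and tw(G) ≥ 2. The upper and lower bounds meet at 2, so that is the treewidth.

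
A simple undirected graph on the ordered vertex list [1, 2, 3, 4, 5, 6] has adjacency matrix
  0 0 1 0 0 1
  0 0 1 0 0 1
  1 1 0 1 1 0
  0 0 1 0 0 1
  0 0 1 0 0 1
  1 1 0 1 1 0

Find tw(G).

A width-2 tree decomposition is:
Bags: B1 = {1, 3, 6}  B2 = {3, 4, 6}  B3 = {3, 5, 6}  B4 = {2, 3, 6}
Tree: B1–B2, B2–B3, B3–B4
The largest bag has 3 vertices, giving width 2; this decomposition certifies tw(G) ≤ 2. For the lower bound, G contains the cycle 3–1–6–4–3, so G is not a forest; only forests have treewidth ≤ 1, hence tw(G) ≥ 2. Hence tw(G) = 2 exactly.

2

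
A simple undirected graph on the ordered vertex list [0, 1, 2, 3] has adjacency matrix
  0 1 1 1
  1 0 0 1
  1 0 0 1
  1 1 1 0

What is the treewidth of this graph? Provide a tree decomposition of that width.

Each bag holds 3 vertices, so the decomposition has width 2, which upper-bounds the treewidth. Conversely, {0, 1, 3} is a clique of size 3, and the vertices of any clique must share a bag in every tree decomposition; so some bag has ≥ 3 vertices and tw(G) ≥ 2. Hence tw(G) = 2 exactly.

Treewidth 2.
One optimal decomposition is:
Bags: B1 = {0, 1, 3}  B2 = {0, 2, 3}
Tree: B1–B2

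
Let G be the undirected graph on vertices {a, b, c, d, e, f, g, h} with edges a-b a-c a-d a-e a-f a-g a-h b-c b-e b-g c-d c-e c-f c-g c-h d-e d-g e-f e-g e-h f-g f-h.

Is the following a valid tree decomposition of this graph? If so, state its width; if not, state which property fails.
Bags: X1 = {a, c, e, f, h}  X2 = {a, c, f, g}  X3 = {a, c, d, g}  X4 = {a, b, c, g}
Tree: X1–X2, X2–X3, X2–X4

No — edge (e,g) lies in no bag.

A tree decomposition must satisfy three properties: every vertex lies in some bag; for every edge, both endpoints lie together in some bag; and for every vertex, the bags containing it form a connected subtree. Here edge (e,g) lies in no bag, so the decomposition is invalid.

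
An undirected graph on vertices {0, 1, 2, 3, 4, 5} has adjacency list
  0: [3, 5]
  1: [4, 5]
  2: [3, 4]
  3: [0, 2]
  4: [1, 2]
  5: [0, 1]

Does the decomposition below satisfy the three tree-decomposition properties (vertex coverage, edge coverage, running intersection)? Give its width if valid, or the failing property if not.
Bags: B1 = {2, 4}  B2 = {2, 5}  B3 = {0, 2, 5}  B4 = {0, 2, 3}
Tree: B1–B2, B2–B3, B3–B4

No — vertex 1 appears in no bag.

A tree decomposition must satisfy three properties: every vertex lies in some bag; for every edge, both endpoints lie together in some bag; and for every vertex, the bags containing it form a connected subtree. Here vertex 1 appears in no bag, so the decomposition is invalid.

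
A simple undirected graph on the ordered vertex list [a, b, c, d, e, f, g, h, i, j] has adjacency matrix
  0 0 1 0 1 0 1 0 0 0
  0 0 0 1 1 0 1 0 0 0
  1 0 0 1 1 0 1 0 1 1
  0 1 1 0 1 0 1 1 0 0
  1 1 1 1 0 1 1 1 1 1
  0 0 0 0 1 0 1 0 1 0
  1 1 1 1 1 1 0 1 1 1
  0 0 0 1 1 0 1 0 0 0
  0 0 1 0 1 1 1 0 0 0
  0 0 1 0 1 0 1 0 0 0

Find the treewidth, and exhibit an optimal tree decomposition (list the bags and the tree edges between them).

Treewidth 3.
One such decomposition:
Bags: B1 = {c, e, g, i}  B2 = {c, d, e, g}  B3 = {d, e, g, h}  B4 = {c, e, g, j}  B5 = {e, f, g, i}  B6 = {a, c, e, g}  B7 = {b, d, e, g}
Tree: B1–B2, B2–B3, B1–B4, B1–B5, B4–B6, B2–B7

The largest bag has 4 vertices, giving width 3; this decomposition certifies tw(G) ≤ 3. Conversely, {d, e, g, h} is a clique of size 4, and the vertices of any clique must share a bag in every tree decomposition; so some bag has ≥ 4 vertices and tw(G) ≥ 3. Hence tw(G) = 3 exactly.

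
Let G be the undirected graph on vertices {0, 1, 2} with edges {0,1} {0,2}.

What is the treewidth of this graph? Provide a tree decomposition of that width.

Each bag holds 2 vertices, so the decomposition has width 1, which upper-bounds the treewidth. Any graph with an edge has treewidth ≥ 1, and G has the edge 1–0. Therefore the treewidth is 1.

Treewidth 1.
One optimal decomposition is:
Bags: B1 = {0, 1}  B2 = {0, 2}
Tree: B1–B2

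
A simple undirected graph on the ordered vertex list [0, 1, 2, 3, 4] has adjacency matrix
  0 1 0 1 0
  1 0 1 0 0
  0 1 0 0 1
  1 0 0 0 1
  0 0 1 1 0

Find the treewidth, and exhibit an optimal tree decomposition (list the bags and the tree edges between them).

Every bag has size at most 3, so the width is 3 − 1 = 2 and tw(G) ≤ 2. The edges 3–4–2–1–0–3 form a cycle, so G is not a tree and its treewidth is at least 2. Hence tw(G) = 2 exactly.

Treewidth 2.
Bags: B1 = {2, 3, 4}  B2 = {1, 2, 3}  B3 = {0, 1, 3}
Tree: B1–B2, B2–B3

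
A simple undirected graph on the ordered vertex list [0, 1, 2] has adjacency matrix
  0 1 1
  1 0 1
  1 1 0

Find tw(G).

2

A width-2 tree decomposition is:
Bags: B1 = {0, 1, 2}
Tree: (single bag)
A single bag containing all 3 vertices is trivially a valid decomposition of width 2. Conversely, {0, 1, 2} is a clique of size 3, and the vertices of any clique must share a bag in every tree decomposition; so some bag has ≥ 3 vertices and tw(G) ≥ 2. The upper and lower bounds meet at 2, so that is the treewidth.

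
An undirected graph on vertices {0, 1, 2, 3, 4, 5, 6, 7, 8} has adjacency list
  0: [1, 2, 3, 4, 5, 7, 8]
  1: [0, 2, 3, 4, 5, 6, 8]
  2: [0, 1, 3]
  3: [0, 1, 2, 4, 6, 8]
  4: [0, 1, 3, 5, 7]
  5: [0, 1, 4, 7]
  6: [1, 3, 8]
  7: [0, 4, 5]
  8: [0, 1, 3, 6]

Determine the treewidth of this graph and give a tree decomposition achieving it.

The largest bag has 4 vertices, giving width 3; this decomposition certifies tw(G) ≤ 3. Conversely, {0, 1, 3, 8} is a clique of size 4, and the vertices of any clique must share a bag in every tree decomposition; so some bag has ≥ 4 vertices and tw(G) ≥ 3. Therefore the treewidth is 3.

Treewidth 3.
Bags: B1 = {1, 3, 6, 8}  B2 = {0, 1, 3, 8}  B3 = {0, 1, 2, 3}  B4 = {0, 1, 3, 4}  B5 = {0, 1, 4, 5}  B6 = {0, 4, 5, 7}
Tree: B1–B2, B2–B3, B2–B4, B4–B5, B5–B6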